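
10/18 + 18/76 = 271/342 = 0.79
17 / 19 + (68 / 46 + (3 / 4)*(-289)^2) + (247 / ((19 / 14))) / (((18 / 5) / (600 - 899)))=47527.01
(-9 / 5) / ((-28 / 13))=117 / 140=0.84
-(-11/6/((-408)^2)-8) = 7990283/998784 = 8.00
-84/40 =-21/10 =-2.10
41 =41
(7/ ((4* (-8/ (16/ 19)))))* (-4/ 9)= 14/ 171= 0.08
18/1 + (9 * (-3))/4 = 45/4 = 11.25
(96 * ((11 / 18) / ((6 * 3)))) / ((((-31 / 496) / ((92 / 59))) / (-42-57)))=1424896 / 177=8050.26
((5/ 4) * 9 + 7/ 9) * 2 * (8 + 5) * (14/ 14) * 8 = 22516/ 9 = 2501.78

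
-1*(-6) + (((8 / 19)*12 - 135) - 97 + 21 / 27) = -37649 / 171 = -220.17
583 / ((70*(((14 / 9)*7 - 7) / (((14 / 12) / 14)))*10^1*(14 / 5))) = 1749 / 274400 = 0.01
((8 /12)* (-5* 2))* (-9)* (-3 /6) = -30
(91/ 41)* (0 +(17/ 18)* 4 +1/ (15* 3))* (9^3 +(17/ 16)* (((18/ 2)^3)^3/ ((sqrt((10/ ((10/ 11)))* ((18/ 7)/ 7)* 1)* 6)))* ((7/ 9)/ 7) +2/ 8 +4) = 5071157/ 820 +984100654719* sqrt(22)/ 144320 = 31989563.08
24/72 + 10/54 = 14/27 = 0.52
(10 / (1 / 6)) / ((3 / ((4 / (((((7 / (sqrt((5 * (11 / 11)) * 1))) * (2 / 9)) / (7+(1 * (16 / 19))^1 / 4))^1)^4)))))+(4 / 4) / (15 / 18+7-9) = 288909562239507 / 312900721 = 923326.61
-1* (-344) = 344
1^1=1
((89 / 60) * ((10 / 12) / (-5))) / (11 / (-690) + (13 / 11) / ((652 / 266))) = -3670271 / 6921384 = -0.53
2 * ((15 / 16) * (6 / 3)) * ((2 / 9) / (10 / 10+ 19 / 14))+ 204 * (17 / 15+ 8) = 922459 / 495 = 1863.55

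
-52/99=-0.53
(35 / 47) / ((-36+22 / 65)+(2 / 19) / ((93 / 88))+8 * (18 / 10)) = -574275 / 16319434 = -0.04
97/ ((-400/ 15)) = -291/ 80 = -3.64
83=83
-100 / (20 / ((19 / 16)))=-95 / 16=-5.94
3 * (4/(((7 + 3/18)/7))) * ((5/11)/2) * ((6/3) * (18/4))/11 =11340/5203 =2.18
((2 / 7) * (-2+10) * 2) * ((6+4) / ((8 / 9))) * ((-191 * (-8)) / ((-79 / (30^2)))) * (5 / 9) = -275040000 / 553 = -497359.86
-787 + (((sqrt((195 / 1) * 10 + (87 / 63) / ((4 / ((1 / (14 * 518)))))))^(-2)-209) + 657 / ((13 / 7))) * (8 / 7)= -67187483220397 / 108096864239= -621.55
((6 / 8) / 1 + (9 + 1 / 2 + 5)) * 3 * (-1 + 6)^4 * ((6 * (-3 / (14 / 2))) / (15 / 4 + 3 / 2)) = -686250 / 49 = -14005.10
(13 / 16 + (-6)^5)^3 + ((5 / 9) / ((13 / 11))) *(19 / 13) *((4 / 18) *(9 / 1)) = -2928341853767255227 / 6230016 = -470037613670.21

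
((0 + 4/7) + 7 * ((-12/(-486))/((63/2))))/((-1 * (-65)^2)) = -2944/21560175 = -0.00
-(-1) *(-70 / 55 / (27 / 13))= -182 / 297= -0.61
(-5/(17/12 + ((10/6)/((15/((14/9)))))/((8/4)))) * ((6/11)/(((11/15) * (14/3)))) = -218700/412489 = -0.53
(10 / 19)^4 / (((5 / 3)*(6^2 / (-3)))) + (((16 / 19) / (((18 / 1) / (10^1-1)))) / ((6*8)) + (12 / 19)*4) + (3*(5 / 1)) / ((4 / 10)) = 15650738 / 390963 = 40.03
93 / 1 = 93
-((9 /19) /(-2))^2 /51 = -27 /24548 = -0.00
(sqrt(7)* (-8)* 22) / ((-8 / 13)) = 756.68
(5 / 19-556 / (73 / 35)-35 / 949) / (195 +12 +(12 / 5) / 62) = -744393700 / 578632821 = -1.29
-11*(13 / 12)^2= -1859 / 144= -12.91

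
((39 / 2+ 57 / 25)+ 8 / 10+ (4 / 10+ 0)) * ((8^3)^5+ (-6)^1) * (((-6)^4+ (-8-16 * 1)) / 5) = 25711472485118843064 / 125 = 205691779880950744.51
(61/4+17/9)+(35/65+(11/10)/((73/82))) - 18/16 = 6077081/341640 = 17.79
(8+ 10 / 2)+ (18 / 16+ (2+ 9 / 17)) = 2265 / 136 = 16.65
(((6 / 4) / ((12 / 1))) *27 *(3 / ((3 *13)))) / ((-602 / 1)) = -27 / 62608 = -0.00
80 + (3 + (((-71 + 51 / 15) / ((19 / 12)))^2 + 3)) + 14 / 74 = 637472757 / 333925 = 1909.03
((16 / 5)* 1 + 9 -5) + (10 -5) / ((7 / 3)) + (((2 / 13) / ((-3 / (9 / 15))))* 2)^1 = 4223 / 455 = 9.28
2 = 2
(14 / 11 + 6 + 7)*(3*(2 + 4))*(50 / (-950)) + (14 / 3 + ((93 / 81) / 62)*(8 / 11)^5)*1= -8.85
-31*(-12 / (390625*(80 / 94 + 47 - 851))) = -4371 / 3686328125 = -0.00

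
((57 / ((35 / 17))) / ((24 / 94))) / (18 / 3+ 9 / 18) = 15181 / 910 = 16.68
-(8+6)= -14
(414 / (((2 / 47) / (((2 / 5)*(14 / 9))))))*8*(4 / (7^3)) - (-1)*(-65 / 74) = 10223307 / 18130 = 563.89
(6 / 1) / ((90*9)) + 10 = 10.01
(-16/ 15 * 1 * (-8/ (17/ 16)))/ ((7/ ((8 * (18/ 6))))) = 16384/ 595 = 27.54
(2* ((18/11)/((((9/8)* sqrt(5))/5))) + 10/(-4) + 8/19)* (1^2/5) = -79/190 + 32* sqrt(5)/55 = 0.89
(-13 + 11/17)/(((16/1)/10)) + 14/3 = -623/204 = -3.05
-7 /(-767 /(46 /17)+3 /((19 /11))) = 6118 /246223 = 0.02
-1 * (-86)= 86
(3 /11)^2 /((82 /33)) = 27 /902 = 0.03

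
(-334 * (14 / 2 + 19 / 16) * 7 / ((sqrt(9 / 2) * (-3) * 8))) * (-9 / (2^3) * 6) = -459417 * sqrt(2) / 256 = -2537.94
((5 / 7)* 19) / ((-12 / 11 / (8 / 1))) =-2090 / 21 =-99.52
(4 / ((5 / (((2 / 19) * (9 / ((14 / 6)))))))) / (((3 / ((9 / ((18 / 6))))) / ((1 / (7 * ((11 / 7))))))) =216 / 7315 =0.03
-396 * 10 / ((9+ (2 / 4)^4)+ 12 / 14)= -40320 / 101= -399.21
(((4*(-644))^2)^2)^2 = 1938951158551208427022974976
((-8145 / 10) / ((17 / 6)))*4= -19548 / 17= -1149.88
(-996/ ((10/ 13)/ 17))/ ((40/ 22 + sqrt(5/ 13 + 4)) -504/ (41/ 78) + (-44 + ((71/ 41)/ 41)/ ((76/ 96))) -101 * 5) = 6792343173175989 * sqrt(741)/ 9097793755432005970 + 26595352521076921725/ 1819558751086401194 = 14.64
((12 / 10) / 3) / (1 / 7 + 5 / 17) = 119 / 130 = 0.92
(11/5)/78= 11/390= 0.03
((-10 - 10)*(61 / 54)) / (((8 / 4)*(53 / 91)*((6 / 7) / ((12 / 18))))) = -194285 / 12879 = -15.09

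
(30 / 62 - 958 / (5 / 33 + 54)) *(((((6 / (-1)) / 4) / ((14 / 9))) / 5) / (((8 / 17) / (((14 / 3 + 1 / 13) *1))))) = 5396229369 / 161316064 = 33.45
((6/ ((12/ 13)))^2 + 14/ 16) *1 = 345/ 8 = 43.12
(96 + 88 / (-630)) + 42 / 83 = 2519498 / 26145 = 96.37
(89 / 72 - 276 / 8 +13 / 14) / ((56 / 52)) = -211861 / 7056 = -30.03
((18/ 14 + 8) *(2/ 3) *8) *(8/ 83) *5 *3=41600/ 581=71.60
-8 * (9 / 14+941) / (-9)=52732 / 63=837.02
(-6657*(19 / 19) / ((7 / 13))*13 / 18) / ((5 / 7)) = -375011 / 30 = -12500.37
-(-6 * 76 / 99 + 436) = -14236 / 33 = -431.39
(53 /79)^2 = 2809 /6241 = 0.45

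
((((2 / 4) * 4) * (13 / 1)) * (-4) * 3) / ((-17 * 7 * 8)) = 39 / 119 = 0.33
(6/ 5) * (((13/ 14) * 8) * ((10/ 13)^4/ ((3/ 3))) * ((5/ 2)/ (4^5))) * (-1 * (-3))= 5625/ 246064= 0.02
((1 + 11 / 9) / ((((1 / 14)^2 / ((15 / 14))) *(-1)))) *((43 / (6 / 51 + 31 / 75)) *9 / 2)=-115132500 / 677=-170062.78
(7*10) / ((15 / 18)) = 84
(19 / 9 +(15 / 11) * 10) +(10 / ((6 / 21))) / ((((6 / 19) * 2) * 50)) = 66749 / 3960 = 16.86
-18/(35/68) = -1224/35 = -34.97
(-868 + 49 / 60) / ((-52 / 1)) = 16.68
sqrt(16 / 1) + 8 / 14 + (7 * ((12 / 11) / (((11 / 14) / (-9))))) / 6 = -8476 / 847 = -10.01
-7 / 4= -1.75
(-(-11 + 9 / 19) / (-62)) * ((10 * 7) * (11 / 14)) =-5500 / 589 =-9.34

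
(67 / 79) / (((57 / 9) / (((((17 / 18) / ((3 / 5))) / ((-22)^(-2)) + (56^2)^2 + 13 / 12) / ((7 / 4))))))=10166847665 / 13509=752598.09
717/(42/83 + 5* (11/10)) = 119022/997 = 119.38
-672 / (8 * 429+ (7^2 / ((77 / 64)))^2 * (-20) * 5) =10164 / 2456891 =0.00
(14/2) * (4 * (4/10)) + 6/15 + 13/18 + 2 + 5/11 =14629/990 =14.78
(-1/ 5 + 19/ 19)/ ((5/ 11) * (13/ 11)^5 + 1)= 3543122/ 9070065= 0.39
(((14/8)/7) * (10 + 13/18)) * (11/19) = 2123/1368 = 1.55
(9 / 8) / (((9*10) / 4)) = 1 / 20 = 0.05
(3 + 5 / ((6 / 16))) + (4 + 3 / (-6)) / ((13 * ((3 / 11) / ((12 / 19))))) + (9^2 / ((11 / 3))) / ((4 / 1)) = 732923 / 32604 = 22.48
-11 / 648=-0.02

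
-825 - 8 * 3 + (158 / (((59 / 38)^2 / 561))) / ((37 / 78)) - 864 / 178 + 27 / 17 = 76660.99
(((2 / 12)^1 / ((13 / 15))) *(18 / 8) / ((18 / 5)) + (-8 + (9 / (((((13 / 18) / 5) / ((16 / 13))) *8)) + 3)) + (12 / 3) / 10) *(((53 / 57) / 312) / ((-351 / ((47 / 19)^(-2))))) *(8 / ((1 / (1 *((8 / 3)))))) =-0.00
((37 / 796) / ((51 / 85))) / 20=0.00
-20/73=-0.27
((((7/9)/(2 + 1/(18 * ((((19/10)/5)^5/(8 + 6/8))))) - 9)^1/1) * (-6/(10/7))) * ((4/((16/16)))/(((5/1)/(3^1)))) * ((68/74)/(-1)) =-639499535388/7681620505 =-83.25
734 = 734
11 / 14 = 0.79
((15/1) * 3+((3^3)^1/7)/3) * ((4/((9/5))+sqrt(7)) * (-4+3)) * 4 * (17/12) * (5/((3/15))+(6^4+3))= -2430864 * sqrt(7)/7- 5401920/7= -1690483.09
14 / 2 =7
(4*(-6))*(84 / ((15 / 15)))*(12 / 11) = -24192 / 11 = -2199.27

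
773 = 773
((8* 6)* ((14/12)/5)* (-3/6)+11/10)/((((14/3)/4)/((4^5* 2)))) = -55296/7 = -7899.43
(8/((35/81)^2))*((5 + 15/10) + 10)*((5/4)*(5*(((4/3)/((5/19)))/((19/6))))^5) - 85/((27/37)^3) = 139643885570347/4822335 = 28957732.21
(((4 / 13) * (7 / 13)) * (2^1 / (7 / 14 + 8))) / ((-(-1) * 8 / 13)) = 0.06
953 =953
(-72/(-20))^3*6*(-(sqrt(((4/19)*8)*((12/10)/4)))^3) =-100.54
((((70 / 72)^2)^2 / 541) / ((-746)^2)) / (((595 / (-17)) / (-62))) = 1329125 / 252845324610048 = 0.00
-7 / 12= -0.58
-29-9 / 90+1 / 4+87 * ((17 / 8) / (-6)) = -4773 / 80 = -59.66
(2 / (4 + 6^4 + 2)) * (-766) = -766 / 651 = -1.18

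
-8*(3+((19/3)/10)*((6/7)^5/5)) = -10281192/420175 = -24.47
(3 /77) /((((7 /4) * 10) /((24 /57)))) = 48 /51205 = 0.00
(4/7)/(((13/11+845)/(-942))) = -10362/16289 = -0.64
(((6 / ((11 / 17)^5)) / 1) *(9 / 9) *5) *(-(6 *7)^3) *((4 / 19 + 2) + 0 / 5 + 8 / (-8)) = -72584112137040 / 3059969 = -23720538.39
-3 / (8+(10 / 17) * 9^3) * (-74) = 1887 / 3713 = 0.51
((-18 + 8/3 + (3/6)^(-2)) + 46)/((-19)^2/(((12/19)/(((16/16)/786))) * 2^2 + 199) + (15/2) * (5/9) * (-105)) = -8633872/108919971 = -0.08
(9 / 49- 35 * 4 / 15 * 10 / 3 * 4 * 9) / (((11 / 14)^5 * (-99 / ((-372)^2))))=9260412740096 / 1771561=5227261.57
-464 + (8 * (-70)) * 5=-3264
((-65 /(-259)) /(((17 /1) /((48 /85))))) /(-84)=-0.00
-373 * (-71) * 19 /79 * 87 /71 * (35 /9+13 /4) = 52819411 /948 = 55716.68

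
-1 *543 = -543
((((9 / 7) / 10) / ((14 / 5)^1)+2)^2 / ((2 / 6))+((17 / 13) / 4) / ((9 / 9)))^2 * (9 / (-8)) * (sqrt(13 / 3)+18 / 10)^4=-6609183190444944919 / 311760438080000 -26456440532818311 * sqrt(39) / 7794010952000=-42397.94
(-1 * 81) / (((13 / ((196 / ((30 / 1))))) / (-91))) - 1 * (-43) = 18737 / 5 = 3747.40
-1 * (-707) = 707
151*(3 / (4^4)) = 453 / 256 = 1.77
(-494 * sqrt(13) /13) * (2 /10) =-27.40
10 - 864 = -854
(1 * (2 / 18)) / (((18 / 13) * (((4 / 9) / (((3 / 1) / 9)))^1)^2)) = 13 / 288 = 0.05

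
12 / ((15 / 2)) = 8 / 5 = 1.60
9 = 9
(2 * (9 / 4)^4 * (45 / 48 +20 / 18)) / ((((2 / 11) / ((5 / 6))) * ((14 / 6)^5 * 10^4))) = 38322801 / 55073177600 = 0.00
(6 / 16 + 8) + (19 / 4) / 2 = 43 / 4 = 10.75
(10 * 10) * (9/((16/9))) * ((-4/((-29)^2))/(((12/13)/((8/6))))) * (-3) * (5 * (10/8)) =219375/3364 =65.21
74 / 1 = 74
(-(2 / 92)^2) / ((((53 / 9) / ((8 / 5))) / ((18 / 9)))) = -36 / 140185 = -0.00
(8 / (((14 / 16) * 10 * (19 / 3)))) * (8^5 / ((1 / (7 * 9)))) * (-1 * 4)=-113246208 / 95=-1192065.35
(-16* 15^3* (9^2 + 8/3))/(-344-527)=4518000/871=5187.14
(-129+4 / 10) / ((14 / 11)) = -7073 / 70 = -101.04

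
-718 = -718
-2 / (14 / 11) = -11 / 7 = -1.57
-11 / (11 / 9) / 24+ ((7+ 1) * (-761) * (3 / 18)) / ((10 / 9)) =-36543 / 40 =-913.58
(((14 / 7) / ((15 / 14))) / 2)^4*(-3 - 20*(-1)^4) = -883568 / 50625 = -17.45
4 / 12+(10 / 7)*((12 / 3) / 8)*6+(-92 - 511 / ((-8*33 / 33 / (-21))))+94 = -224239 / 168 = -1334.76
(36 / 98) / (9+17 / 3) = 27 / 1078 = 0.03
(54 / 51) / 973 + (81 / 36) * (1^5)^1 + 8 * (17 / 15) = 11232419 / 992460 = 11.32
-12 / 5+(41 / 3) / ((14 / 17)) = 2981 / 210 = 14.20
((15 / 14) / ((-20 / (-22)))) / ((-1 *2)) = -33 / 56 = -0.59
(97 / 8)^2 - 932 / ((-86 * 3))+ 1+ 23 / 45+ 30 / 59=1115328949 / 7306560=152.65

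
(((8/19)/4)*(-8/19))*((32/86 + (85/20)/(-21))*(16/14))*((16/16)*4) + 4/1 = 9049060/2281881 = 3.97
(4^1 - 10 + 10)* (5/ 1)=20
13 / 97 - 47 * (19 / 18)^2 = -1641587 / 31428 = -52.23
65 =65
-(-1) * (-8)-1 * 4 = -12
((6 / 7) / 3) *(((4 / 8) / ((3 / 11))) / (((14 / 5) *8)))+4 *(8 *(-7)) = -526793 / 2352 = -223.98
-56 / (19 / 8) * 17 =-7616 / 19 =-400.84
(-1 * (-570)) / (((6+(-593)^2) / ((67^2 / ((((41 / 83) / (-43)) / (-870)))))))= 1588986682380 / 2883571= 551048.23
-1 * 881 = -881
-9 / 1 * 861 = -7749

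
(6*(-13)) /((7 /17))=-1326 /7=-189.43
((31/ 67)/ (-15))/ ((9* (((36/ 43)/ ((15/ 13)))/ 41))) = -54653/ 282204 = -0.19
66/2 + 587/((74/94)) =28810/37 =778.65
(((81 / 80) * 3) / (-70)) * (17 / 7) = -4131 / 39200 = -0.11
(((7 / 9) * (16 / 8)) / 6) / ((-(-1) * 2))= 7 / 54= 0.13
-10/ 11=-0.91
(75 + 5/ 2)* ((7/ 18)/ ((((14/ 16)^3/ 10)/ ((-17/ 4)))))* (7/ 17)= -49600/ 63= -787.30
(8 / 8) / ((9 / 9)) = 1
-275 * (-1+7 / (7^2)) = 1650 / 7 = 235.71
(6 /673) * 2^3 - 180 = -121092 /673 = -179.93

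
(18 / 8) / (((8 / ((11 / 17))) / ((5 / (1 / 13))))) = 6435 / 544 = 11.83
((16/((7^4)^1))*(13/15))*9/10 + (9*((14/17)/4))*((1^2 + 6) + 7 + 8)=41602629/1020425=40.77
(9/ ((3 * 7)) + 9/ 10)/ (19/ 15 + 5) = 279/ 1316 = 0.21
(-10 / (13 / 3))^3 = -27000 / 2197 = -12.29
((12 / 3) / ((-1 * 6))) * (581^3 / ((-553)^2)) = -8005018 / 18723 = -427.55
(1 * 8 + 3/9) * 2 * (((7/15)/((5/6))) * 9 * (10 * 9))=7560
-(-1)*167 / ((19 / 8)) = 1336 / 19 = 70.32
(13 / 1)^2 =169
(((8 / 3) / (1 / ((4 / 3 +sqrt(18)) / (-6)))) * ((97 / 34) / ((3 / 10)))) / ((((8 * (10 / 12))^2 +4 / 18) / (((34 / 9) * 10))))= -19400 * sqrt(2) / 1809- 77600 / 16281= -19.93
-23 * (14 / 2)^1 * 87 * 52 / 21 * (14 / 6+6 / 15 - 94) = 47482396 / 15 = 3165493.07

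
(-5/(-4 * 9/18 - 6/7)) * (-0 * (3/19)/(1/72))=0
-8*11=-88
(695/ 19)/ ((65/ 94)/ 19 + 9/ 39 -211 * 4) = -849290/ 19589789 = -0.04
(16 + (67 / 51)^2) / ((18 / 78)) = 599365 / 7803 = 76.81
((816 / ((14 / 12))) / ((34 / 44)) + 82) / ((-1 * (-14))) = 3455 / 49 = 70.51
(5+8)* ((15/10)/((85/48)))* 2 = 1872/85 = 22.02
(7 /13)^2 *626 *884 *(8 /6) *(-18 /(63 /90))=-71514240 /13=-5501095.38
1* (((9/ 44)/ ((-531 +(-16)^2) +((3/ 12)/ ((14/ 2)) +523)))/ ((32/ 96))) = 63/ 25465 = 0.00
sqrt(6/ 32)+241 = sqrt(3)/ 4+241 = 241.43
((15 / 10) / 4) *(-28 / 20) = -21 / 40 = -0.52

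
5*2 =10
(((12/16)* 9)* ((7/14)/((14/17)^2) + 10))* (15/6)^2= 2841075/6272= 452.98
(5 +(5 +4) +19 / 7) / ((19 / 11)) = 9.68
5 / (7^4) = 5 / 2401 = 0.00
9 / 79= 0.11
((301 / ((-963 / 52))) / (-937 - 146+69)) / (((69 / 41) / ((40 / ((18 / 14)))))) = 6910960 / 23322897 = 0.30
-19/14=-1.36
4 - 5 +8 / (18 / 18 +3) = 1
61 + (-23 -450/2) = -187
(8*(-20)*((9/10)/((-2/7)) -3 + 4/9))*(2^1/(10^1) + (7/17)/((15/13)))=1166672/2295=508.35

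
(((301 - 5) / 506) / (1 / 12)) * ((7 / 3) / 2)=2072 / 253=8.19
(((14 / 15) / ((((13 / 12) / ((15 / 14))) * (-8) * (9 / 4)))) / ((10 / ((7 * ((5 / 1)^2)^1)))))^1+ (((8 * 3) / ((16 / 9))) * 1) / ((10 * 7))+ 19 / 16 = 10547 / 21840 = 0.48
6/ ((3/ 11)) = 22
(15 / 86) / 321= 5 / 9202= 0.00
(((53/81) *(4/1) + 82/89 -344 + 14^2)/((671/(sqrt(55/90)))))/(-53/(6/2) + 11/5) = 2603555 *sqrt(22)/1122239448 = 0.01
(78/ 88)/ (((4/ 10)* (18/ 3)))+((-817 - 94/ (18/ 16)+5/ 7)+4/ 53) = -528542933/ 587664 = -899.40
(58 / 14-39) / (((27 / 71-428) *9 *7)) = 17324 / 13389201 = 0.00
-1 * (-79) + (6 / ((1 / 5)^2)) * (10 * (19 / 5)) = 5779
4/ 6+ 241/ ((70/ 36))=13084/ 105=124.61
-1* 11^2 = -121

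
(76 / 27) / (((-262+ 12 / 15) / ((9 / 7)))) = -190 / 13713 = -0.01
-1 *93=-93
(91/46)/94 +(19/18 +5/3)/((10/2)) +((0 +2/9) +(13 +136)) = 9715231/64860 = 149.79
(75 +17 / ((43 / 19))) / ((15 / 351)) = 415116 / 215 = 1930.77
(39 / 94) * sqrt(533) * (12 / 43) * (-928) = -217152 * sqrt(533) / 2021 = -2480.63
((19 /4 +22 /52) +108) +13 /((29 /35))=194325 /1508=128.86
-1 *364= -364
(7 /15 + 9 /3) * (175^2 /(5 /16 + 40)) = 1019200 /387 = 2633.59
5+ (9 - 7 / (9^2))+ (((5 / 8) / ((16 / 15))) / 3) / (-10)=288107 / 20736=13.89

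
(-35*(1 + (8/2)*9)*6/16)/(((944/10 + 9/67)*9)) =-433825/760056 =-0.57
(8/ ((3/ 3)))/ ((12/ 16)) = 32/ 3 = 10.67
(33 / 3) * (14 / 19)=154 / 19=8.11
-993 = -993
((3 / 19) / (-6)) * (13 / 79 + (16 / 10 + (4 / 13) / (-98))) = -443199 / 9561370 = -0.05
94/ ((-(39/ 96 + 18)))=-3008/ 589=-5.11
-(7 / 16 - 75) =1193 / 16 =74.56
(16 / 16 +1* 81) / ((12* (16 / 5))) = 205 / 96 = 2.14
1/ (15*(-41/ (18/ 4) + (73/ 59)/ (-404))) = -0.01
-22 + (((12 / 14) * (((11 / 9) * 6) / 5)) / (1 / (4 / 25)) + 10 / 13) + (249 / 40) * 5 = 918679 / 91000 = 10.10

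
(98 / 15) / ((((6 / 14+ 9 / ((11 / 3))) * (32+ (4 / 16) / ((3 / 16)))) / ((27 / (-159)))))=-11319 / 980500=-0.01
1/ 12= 0.08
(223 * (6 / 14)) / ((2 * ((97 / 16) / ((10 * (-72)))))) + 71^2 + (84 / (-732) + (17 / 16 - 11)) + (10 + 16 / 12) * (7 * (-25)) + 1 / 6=-2627.39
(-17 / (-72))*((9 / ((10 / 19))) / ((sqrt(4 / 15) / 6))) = 969*sqrt(15) / 80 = 46.91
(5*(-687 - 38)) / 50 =-145 / 2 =-72.50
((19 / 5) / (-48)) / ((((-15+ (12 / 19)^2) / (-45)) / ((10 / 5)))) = -6859 / 14056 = -0.49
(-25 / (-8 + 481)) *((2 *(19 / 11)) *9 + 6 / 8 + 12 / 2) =-41625 / 20812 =-2.00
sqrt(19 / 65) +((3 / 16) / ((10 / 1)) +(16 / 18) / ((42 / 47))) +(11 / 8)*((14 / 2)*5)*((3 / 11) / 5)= sqrt(1235) / 65 +110027 / 30240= 4.18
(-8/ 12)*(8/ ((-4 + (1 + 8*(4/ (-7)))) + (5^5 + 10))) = -28/ 16419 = -0.00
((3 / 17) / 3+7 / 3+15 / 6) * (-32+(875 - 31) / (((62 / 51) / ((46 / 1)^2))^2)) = 613090629978968 / 49011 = 12509245475.08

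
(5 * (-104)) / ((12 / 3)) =-130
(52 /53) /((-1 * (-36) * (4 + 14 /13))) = 169 /31482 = 0.01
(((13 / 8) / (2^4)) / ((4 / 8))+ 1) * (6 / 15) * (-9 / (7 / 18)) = -891 / 80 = -11.14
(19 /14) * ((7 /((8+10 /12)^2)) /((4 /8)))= 684 /2809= 0.24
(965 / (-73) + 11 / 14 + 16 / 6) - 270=-857765 / 3066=-279.77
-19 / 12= -1.58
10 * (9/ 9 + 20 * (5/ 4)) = 260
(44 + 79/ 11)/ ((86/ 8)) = 2252/ 473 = 4.76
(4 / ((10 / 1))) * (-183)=-366 / 5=-73.20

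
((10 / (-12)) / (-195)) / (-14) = -1 / 3276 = -0.00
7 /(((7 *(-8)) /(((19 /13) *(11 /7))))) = -209 /728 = -0.29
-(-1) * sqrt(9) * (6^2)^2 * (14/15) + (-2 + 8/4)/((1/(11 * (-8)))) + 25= 18269/5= 3653.80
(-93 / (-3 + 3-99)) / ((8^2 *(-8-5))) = -31 / 27456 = -0.00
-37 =-37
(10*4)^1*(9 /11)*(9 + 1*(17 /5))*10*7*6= 1874880 /11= 170443.64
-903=-903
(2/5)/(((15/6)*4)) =1/25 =0.04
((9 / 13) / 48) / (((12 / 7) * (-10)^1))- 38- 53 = -757127 / 8320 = -91.00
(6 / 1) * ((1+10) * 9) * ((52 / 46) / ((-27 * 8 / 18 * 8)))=-1287 / 184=-6.99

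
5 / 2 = 2.50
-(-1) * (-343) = -343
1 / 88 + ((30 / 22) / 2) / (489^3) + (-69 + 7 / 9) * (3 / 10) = -350803499141 / 17149758120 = -20.46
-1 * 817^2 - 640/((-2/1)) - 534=-667703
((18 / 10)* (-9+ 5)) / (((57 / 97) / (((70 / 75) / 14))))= -388 / 475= -0.82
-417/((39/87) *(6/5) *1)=-20155/26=-775.19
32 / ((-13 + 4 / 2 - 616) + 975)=8 / 87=0.09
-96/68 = -24/17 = -1.41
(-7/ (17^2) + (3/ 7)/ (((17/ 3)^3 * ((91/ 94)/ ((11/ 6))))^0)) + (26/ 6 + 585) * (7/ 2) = 12520778/ 6069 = 2063.07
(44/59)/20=11/295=0.04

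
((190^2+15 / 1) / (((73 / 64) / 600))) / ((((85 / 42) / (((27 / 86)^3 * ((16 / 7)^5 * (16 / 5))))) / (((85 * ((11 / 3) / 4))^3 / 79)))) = 382290459463558103040000 / 1100899002469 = 347252980160.93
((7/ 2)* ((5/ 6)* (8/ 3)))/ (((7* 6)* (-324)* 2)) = -5/ 17496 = -0.00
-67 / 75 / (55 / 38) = -2546 / 4125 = -0.62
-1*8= -8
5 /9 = 0.56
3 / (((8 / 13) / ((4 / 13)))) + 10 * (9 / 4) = 24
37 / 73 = 0.51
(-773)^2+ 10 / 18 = 5377766 / 9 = 597529.56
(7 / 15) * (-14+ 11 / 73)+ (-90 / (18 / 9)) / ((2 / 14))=-117334 / 365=-321.46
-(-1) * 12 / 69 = 4 / 23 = 0.17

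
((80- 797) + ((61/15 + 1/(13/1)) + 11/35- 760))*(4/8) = -201002/273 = -736.27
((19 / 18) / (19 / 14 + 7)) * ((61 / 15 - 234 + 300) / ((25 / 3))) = 139783 / 131625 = 1.06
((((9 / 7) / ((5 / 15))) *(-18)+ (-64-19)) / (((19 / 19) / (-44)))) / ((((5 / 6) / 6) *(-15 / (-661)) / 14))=744783072 / 25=29791322.88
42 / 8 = 21 / 4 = 5.25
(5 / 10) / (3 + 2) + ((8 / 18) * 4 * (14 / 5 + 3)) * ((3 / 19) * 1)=197 / 114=1.73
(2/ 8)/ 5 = 1/ 20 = 0.05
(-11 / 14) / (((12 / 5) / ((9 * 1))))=-165 / 56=-2.95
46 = 46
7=7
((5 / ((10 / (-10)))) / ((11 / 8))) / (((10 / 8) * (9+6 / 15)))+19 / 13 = 7743 / 6721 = 1.15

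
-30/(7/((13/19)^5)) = -11138790/17332693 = -0.64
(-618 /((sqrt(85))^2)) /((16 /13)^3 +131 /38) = -51594348 /37693675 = -1.37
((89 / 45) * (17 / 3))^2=2289169 / 18225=125.61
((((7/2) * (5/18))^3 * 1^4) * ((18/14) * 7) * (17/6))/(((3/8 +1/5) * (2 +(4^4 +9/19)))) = 69243125/439161264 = 0.16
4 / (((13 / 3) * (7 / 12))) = 144 / 91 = 1.58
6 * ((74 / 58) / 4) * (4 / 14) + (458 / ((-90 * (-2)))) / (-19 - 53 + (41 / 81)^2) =488600187 / 955543330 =0.51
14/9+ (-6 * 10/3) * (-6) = 1094/9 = 121.56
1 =1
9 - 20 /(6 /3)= -1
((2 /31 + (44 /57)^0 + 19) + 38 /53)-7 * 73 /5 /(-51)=9546293 /418965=22.79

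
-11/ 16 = -0.69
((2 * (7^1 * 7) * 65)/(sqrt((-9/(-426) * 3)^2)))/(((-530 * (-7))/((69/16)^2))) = 3417869/6784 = 503.81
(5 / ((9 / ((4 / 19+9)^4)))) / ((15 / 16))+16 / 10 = 75059399336 / 17593335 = 4266.35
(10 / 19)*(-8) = -80 / 19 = -4.21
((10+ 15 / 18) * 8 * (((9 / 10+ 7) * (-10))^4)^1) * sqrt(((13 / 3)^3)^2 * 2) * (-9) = -3496103317032.16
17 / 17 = 1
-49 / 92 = -0.53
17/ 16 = 1.06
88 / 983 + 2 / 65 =7686 / 63895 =0.12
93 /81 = 31 /27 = 1.15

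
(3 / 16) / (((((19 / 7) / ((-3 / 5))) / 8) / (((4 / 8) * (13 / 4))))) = -819 / 1520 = -0.54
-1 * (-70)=70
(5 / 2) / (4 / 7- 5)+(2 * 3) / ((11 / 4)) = 1103 / 682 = 1.62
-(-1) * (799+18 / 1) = 817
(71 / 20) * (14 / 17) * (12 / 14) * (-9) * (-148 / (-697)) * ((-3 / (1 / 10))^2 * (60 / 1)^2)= -183847968000 / 11849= -15515905.81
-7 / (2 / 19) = -133 / 2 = -66.50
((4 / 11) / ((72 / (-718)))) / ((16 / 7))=-2513 / 1584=-1.59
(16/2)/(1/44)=352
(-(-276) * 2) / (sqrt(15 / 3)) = 552 * sqrt(5) / 5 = 246.86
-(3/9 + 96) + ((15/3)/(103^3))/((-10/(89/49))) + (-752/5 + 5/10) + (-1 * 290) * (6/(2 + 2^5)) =-4060721607856/13653623865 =-297.41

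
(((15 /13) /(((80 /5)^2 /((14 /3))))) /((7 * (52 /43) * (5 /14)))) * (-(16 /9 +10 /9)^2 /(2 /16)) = -301 /648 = -0.46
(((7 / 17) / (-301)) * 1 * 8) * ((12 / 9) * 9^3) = -7776 / 731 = -10.64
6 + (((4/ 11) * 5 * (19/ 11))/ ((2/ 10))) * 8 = 15926/ 121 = 131.62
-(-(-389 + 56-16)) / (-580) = 0.60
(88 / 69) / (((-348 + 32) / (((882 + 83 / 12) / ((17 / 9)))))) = -117337 / 61778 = -1.90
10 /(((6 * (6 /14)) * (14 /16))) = 40 /9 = 4.44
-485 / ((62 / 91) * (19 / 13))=-573755 / 1178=-487.06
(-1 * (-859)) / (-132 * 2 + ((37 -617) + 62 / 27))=-23193 / 22726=-1.02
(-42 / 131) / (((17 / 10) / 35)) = -14700 / 2227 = -6.60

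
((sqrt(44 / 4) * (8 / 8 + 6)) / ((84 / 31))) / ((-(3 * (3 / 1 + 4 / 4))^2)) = -31 * sqrt(11) / 1728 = -0.06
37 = 37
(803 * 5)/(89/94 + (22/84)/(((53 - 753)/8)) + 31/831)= 384193944750/93883007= 4092.26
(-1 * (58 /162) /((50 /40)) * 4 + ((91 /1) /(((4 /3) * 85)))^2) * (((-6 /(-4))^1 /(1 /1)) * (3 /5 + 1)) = -4690831 /3901500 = -1.20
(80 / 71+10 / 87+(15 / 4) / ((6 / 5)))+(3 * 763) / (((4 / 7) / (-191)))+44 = -765049.88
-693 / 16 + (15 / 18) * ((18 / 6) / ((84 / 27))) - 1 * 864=-101529 / 112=-906.51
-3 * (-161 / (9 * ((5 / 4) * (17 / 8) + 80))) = 224 / 345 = 0.65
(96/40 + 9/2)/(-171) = -23/570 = -0.04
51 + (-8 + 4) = 47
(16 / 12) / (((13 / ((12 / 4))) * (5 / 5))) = 4 / 13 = 0.31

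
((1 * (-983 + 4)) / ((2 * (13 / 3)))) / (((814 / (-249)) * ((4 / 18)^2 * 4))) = 5385123 / 30784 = 174.93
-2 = -2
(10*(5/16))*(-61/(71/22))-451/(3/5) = -690745/852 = -810.73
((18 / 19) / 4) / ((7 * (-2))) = -9 / 532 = -0.02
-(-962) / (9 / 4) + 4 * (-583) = -17140 / 9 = -1904.44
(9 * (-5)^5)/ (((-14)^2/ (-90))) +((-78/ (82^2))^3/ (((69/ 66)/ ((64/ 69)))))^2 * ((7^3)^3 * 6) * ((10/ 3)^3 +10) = 12914.56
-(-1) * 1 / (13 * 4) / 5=1 / 260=0.00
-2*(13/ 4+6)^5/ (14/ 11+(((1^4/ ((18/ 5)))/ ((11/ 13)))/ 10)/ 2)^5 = -42205064401723810752/ 1109503586489101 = -38039.59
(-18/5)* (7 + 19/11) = -1728/55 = -31.42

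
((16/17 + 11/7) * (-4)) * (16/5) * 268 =-5128448/595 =-8619.24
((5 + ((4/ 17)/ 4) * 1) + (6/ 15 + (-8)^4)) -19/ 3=1044257/ 255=4095.13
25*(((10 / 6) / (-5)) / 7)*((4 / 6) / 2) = -0.40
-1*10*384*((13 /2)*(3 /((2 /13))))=-486720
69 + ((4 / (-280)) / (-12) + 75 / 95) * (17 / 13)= 70.03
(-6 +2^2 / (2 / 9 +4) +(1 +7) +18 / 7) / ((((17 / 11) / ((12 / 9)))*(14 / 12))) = 4.08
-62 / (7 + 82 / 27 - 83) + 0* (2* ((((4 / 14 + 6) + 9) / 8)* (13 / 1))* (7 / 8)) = 837 / 985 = 0.85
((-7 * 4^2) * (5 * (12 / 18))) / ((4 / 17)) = -1586.67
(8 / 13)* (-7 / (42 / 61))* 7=-1708 / 39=-43.79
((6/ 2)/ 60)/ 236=1/ 4720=0.00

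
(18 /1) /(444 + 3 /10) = 60 /1481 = 0.04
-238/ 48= -4.96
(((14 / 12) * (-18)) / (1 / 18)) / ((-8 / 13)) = 2457 / 4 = 614.25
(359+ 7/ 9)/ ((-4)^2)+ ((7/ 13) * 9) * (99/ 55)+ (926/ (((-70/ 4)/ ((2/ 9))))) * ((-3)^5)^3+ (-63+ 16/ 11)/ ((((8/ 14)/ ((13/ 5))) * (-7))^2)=608017160241503/ 3603600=168724930.69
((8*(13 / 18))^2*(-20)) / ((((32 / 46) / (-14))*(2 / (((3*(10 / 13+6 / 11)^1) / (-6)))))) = -3934840 / 891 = -4416.21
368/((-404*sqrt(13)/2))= -184*sqrt(13)/1313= -0.51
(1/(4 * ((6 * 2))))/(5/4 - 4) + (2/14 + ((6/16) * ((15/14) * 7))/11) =1445/3696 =0.39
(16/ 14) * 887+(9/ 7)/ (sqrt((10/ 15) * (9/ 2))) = 3 * sqrt(3)/ 7+7096/ 7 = 1014.46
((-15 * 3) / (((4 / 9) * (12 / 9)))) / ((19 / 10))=-6075 / 152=-39.97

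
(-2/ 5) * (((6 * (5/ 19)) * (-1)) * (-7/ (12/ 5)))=-35/ 19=-1.84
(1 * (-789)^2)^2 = 387532395441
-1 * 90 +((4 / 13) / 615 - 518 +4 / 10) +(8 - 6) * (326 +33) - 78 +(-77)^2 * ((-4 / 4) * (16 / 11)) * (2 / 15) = -8934142 / 7995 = -1117.47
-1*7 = -7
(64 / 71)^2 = 4096 / 5041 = 0.81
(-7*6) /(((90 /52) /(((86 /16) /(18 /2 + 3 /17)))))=-5117 /360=-14.21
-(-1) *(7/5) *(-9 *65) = -819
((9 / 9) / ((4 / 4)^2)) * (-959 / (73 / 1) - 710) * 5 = -263945 / 73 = -3615.68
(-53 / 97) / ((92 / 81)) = -4293 / 8924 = -0.48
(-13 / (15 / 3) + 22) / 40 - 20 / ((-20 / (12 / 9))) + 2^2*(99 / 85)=66067 / 10200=6.48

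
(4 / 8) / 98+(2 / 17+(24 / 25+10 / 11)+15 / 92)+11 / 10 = 17149086 / 5268725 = 3.25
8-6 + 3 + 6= 11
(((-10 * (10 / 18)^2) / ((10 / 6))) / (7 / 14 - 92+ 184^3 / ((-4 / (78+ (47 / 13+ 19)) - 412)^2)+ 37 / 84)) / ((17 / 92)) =2338242820967200 / 12684735717211161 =0.18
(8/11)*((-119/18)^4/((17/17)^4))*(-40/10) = -5557.19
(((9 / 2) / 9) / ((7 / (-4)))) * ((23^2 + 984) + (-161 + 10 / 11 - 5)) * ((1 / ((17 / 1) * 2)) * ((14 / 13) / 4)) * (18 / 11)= -133443 / 26741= -4.99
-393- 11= -404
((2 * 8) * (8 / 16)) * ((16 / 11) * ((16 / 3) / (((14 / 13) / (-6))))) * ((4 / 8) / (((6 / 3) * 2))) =-3328 / 77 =-43.22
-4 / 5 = -0.80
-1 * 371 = -371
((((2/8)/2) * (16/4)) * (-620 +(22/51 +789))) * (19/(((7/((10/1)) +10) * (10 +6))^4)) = 102611875/54764008660992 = 0.00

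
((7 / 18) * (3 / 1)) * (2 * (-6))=-14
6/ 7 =0.86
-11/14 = -0.79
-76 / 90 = -38 / 45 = -0.84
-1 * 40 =-40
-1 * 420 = -420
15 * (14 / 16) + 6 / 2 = 129 / 8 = 16.12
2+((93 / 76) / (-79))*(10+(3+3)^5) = -356045 / 3002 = -118.60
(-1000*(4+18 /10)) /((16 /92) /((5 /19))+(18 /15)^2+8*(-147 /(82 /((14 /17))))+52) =-20038750 /146111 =-137.15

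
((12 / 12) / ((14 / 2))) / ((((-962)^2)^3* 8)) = 1 / 44385228419835989504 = 0.00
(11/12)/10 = 11/120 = 0.09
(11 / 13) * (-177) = -1947 / 13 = -149.77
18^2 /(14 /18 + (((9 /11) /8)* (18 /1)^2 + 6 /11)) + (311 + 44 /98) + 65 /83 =8925079088 /27749141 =321.63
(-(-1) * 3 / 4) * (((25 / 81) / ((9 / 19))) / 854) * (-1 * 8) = -475 / 103761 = -0.00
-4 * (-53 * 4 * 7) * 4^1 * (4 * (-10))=-949760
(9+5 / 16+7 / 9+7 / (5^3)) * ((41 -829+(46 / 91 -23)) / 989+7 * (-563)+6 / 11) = -1619547089747 / 40499550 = -39989.26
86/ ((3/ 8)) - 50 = 538/ 3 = 179.33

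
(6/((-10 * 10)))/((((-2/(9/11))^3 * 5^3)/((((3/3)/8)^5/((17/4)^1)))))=2187/9268019200000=0.00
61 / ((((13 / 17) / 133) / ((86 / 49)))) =1694458 / 91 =18620.42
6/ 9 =2/ 3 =0.67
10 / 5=2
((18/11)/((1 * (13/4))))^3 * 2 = 746496/2924207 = 0.26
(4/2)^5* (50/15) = 320/3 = 106.67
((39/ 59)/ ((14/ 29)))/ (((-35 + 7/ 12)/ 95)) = -644670/ 170569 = -3.78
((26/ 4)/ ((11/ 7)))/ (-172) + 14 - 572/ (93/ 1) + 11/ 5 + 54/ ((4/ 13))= 326443097/ 1759560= 185.53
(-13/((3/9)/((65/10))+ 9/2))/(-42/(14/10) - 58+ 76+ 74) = -507/11005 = -0.05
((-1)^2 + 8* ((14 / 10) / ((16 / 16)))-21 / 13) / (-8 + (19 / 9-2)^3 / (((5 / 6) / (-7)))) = -83592 / 63271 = -1.32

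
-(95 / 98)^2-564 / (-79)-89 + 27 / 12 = -15278733 / 189679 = -80.55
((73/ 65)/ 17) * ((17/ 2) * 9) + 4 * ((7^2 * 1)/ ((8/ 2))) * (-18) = -114003/ 130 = -876.95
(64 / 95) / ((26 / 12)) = 0.31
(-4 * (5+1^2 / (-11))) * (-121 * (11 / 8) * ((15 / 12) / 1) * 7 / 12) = 2382.19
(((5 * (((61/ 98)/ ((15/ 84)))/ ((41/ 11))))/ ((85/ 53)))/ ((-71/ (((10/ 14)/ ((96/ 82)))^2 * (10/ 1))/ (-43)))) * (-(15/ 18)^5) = -4898247578125/ 1854300542976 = -2.64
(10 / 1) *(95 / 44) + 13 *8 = 2763 / 22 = 125.59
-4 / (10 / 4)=-8 / 5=-1.60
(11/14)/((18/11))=121/252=0.48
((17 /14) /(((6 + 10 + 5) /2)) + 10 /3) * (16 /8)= 338 /49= 6.90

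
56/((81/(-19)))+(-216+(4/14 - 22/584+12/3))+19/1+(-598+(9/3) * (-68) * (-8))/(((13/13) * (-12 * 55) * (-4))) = -340227551/1655640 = -205.50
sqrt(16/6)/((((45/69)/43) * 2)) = 989 * sqrt(6)/45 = 53.83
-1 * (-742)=742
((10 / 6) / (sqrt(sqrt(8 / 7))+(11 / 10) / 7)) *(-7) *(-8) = -301840000 *sqrt(14) / 82276077 - 26087600 / 82276077+23716000 *14^(3 / 4) / 82276077+3841600000 *14^(1 / 4) / 82276077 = 78.36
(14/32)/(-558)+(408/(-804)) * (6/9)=-202837/598176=-0.34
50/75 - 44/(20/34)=-1112/15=-74.13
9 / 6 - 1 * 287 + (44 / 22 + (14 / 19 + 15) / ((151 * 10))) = -4066658 / 14345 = -283.49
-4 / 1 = -4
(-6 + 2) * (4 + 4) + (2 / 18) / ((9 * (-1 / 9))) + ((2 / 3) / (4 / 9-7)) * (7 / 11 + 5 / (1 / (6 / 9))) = -189919 / 5841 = -32.51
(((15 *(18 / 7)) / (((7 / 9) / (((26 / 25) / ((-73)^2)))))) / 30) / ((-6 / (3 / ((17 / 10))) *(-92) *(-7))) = -1053 / 7146881770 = -0.00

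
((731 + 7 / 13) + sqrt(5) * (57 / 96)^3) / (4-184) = -317 / 78-6859 * sqrt(5) / 5898240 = -4.07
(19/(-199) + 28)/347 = 0.08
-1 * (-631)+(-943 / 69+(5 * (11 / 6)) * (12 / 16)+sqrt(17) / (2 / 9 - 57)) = 14981 / 24 - 9 * sqrt(17) / 511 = 624.14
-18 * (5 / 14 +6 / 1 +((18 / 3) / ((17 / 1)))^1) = -14373 / 119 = -120.78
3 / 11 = 0.27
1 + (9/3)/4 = 7/4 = 1.75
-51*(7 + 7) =-714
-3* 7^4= -7203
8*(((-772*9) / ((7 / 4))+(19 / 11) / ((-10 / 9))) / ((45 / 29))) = -39418308 / 1925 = -20477.04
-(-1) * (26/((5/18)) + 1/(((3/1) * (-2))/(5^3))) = 2183/30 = 72.77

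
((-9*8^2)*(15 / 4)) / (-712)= 270 / 89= 3.03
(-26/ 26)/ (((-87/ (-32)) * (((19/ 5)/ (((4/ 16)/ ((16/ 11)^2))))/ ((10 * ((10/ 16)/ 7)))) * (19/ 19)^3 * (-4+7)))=-15125/ 4443264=-0.00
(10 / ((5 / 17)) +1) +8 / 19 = 673 / 19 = 35.42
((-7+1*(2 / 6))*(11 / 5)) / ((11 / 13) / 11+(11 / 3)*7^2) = -286 / 3505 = -0.08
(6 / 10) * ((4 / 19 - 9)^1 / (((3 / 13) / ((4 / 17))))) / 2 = -4342 / 1615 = -2.69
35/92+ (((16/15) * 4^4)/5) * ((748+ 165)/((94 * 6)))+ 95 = 178807529/972900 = 183.79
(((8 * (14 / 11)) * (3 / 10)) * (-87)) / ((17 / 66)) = -87696 / 85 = -1031.72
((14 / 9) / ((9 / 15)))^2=4900 / 729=6.72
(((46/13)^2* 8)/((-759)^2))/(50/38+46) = 608/165452859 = 0.00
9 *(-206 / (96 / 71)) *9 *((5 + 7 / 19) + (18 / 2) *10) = -89445303 / 76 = -1176911.88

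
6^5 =7776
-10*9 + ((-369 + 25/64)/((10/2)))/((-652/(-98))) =-10544759/104320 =-101.08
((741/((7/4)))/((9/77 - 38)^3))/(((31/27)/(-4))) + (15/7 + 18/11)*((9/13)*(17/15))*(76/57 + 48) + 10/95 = 10713246376915107482/73169260196317285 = 146.42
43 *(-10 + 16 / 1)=258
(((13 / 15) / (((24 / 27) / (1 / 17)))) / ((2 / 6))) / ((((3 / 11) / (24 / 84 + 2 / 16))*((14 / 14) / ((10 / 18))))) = 3289 / 22848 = 0.14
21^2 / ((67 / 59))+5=26354 / 67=393.34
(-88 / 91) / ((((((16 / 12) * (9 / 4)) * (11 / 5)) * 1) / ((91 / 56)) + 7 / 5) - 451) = 11 / 5068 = 0.00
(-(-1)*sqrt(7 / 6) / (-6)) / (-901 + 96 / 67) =67*sqrt(42) / 2169756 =0.00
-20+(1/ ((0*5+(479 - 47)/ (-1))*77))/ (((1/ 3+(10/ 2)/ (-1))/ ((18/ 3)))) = -517439/ 25872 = -20.00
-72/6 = -12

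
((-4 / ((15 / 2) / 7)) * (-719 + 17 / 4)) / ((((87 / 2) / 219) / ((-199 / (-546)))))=4896.28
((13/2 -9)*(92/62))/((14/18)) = -1035/217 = -4.77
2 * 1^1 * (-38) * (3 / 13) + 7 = -137 / 13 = -10.54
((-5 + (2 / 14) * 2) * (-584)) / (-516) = -5.34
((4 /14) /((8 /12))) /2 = 3 /14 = 0.21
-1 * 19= -19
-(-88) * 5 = 440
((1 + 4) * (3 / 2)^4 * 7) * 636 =450765 / 4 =112691.25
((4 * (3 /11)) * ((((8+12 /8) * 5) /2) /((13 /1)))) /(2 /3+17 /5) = 4275 /8723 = 0.49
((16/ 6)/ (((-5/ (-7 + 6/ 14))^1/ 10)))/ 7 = 736/ 147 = 5.01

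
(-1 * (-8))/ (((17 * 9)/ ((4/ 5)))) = 32/ 765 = 0.04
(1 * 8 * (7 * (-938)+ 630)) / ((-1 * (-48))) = -2968 / 3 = -989.33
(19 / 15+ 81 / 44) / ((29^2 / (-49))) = -100499 / 555060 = -0.18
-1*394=-394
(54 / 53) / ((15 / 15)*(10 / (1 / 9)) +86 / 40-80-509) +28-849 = -432389761 / 526661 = -821.00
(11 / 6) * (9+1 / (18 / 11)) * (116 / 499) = 55187 / 13473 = 4.10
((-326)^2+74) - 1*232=106118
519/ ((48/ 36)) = 1557/ 4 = 389.25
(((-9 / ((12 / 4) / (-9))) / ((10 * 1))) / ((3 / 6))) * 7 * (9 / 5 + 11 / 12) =10269 / 100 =102.69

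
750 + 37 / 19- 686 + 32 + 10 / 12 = 11261 / 114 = 98.78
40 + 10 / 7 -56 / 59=16718 / 413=40.48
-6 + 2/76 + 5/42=-2336/399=-5.85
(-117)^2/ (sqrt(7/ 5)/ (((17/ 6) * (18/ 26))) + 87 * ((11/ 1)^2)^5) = 0.00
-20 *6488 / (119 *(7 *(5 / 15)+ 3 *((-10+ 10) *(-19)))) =-389280 / 833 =-467.32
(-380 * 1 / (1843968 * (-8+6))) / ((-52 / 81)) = -2565 / 15981056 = -0.00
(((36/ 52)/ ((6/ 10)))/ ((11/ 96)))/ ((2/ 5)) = 3600/ 143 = 25.17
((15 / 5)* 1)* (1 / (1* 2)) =3 / 2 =1.50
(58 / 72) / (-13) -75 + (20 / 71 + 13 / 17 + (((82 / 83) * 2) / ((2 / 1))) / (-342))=-21978780829 / 296936484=-74.02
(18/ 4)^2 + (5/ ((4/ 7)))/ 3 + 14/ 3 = 167/ 6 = 27.83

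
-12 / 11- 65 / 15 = -179 / 33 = -5.42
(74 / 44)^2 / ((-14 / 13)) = -17797 / 6776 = -2.63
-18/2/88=-9/88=-0.10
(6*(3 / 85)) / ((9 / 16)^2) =512 / 765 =0.67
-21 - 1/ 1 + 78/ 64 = -665/ 32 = -20.78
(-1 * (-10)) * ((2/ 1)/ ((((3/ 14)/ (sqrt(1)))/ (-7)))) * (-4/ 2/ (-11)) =-3920/ 33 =-118.79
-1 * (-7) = 7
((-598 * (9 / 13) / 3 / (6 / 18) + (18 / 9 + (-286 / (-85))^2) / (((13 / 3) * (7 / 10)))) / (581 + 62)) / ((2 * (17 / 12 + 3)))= -323168724 / 4481218105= -0.07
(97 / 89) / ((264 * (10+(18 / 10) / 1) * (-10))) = -0.00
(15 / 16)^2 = 225 / 256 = 0.88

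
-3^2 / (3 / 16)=-48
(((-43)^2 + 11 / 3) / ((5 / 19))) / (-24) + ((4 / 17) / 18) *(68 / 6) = -158323 / 540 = -293.19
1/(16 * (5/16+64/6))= 3/527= 0.01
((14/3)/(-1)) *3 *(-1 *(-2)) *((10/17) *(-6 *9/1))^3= 4408992000/4913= 897413.39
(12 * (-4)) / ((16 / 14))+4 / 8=-41.50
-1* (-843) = 843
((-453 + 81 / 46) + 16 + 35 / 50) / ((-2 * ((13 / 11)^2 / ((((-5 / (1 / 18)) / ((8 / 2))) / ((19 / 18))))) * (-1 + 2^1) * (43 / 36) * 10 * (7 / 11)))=-3729829356 / 8549905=-436.24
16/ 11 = 1.45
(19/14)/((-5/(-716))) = 6802/35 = 194.34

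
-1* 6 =-6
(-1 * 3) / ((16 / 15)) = -45 / 16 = -2.81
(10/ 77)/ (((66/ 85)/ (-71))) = -11.88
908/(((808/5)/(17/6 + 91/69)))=216785/9292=23.33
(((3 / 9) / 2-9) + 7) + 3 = 7 / 6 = 1.17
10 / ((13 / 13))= 10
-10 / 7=-1.43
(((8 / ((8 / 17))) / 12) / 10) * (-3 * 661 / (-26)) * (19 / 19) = 11237 / 1040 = 10.80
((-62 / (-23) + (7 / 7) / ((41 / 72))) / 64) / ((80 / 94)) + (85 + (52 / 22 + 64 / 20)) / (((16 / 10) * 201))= 0.36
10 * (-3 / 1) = -30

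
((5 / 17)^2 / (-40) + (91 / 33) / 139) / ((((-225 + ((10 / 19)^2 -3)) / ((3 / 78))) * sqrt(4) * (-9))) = 67671977 / 408015353281536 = 0.00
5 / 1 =5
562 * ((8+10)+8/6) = 10865.33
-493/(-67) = 493/67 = 7.36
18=18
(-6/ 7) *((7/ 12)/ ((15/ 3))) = -1/ 10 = -0.10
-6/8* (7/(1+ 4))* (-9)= 189/20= 9.45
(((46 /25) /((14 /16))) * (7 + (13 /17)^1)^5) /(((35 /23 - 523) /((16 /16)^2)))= -56531962257408 /496701475025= -113.81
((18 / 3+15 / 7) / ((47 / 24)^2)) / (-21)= -10944 / 108241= -0.10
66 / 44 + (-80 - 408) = -973 / 2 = -486.50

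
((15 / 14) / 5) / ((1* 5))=3 / 70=0.04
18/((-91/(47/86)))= -423/3913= -0.11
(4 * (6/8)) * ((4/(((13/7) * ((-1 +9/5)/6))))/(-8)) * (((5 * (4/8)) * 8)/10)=-315/26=-12.12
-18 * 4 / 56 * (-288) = 2592 / 7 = 370.29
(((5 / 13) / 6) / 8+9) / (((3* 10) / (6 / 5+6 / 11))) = 511 / 975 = 0.52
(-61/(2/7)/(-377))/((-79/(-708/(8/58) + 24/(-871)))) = 1909060209/51881986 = 36.80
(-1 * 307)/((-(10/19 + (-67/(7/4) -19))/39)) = -1592409/7549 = -210.94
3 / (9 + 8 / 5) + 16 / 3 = 893 / 159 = 5.62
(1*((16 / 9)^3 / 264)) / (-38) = -256 / 457083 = -0.00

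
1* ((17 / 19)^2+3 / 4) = 2239 / 1444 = 1.55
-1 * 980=-980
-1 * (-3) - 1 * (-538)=541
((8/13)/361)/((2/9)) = 36/4693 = 0.01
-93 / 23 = -4.04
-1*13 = -13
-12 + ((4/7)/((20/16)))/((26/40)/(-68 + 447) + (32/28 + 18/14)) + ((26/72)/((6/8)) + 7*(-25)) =-648742324/3481677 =-186.33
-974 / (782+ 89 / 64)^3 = -255328256 / 126030317921353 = -0.00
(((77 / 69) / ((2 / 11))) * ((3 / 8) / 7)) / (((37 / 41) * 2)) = 4961 / 27232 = 0.18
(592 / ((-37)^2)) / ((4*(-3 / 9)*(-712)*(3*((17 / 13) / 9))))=117 / 111962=0.00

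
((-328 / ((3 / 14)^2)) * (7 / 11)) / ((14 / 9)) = -32144 / 11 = -2922.18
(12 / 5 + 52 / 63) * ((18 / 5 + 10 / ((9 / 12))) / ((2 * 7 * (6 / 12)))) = 7.80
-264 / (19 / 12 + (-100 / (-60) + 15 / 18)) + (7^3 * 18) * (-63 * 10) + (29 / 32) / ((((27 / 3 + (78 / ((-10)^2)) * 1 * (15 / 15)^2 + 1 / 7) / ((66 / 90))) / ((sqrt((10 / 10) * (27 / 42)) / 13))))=-190594548 / 49 + 1595 * sqrt(14) / 1444768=-3889684.65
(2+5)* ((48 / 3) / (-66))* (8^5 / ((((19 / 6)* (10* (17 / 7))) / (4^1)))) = -51380224 / 17765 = -2892.22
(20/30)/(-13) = -2/39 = -0.05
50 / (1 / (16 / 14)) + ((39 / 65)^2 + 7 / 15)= 30434 / 525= 57.97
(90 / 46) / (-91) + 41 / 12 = 85273 / 25116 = 3.40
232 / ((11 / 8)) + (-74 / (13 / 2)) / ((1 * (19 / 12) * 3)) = 451920 / 2717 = 166.33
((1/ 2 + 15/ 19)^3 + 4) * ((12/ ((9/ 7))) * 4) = 1573306/ 6859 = 229.38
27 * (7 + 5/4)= 891/4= 222.75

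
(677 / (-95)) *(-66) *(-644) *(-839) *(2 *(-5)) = -48284799024 / 19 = -2541305211.79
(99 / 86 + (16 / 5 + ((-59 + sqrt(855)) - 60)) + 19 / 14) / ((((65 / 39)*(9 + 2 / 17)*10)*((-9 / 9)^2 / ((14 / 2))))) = -4347852 / 833125 + 1071*sqrt(95) / 7750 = -3.87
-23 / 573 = -0.04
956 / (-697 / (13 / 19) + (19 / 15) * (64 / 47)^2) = -411801780 / 437795093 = -0.94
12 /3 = 4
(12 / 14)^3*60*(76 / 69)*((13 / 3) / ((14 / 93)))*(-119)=-142560.55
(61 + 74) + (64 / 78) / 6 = 135.14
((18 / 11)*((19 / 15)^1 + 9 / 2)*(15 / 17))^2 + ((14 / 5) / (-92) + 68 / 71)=40117521737 / 571043770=70.25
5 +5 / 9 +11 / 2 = 199 / 18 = 11.06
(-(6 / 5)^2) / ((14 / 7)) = -18 / 25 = -0.72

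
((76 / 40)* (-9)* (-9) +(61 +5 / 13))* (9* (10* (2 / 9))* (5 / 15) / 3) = 18658 / 39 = 478.41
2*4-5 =3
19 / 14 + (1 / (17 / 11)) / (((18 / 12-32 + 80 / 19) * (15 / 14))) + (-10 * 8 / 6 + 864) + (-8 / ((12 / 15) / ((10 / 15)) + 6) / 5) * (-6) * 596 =5872724387 / 3566430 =1646.67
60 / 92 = 15 / 23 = 0.65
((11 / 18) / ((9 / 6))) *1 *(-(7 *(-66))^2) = -260876 / 3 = -86958.67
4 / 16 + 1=5 / 4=1.25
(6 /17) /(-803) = -0.00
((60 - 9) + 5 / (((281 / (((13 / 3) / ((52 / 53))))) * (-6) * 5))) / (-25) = -1031779 / 505800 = -2.04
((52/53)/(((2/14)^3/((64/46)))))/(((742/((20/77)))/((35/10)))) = 407680/710677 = 0.57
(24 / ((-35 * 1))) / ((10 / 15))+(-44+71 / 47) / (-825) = -265201 / 271425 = -0.98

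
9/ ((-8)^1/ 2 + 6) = 9/ 2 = 4.50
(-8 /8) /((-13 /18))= 18 /13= 1.38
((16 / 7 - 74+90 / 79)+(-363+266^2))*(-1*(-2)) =77776602 / 553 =140644.85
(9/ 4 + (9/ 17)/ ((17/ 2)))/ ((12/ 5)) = 4455/ 4624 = 0.96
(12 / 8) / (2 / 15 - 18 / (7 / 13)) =-315 / 6992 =-0.05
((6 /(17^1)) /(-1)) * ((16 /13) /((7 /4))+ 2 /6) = -566 /1547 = -0.37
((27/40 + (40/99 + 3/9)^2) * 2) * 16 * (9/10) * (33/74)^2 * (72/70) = 8600166/1197875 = 7.18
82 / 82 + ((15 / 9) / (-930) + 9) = 5579 / 558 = 10.00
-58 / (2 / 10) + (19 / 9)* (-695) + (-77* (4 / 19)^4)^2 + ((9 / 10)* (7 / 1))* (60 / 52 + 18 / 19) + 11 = -34435281040911053 / 19870768757970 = -1732.96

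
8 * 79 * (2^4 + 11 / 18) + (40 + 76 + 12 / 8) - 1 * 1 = 191065 / 18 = 10614.72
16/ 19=0.84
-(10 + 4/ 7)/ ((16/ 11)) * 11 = -4477/ 56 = -79.95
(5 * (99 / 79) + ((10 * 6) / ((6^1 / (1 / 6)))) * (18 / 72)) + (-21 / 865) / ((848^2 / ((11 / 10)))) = 9851320249253 / 1474199155200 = 6.68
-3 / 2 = -1.50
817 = 817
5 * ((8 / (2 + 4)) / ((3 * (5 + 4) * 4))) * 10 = 50 / 81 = 0.62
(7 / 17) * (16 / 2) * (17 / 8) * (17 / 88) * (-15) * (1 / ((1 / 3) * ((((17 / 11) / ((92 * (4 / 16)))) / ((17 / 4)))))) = -123165 / 32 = -3848.91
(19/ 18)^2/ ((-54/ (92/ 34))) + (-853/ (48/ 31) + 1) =-327146447/ 594864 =-549.95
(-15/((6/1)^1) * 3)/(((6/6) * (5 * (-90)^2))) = -1/5400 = -0.00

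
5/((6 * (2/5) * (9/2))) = 25/54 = 0.46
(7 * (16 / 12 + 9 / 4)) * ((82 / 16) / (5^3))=12341 / 12000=1.03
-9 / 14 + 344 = 4807 / 14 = 343.36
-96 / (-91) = 96 / 91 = 1.05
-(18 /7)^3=-5832 /343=-17.00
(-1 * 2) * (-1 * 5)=10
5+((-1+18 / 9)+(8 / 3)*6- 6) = 16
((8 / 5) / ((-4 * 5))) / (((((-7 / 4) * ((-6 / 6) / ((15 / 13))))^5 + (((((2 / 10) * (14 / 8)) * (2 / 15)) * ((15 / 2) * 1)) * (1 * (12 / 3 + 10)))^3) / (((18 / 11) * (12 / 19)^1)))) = -13436928000 / 20424354424859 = -0.00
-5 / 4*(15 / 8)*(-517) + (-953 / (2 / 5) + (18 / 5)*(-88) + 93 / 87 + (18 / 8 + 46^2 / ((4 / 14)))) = 27476863 / 4640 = 5921.74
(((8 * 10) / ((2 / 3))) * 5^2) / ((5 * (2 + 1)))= 200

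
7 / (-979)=-7 / 979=-0.01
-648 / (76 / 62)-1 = -10063 / 19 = -529.63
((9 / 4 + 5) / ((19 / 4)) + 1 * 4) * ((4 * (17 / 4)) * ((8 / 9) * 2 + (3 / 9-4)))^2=5698.31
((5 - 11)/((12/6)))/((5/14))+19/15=-7.13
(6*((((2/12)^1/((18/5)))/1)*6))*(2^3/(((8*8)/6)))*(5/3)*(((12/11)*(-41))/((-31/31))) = 1025/11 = 93.18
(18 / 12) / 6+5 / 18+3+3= 235 / 36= 6.53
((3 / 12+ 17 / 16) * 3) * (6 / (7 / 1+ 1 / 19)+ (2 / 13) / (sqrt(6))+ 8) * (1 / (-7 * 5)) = -5337 / 5360 - 3 * sqrt(6) / 1040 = -1.00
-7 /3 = -2.33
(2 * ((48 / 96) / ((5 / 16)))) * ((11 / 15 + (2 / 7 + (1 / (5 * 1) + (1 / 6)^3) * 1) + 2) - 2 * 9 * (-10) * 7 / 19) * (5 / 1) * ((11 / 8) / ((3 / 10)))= 109875139 / 21546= 5099.56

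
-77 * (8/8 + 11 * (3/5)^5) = -446446/3125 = -142.86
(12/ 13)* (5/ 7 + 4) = 396/ 91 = 4.35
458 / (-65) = -458 / 65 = -7.05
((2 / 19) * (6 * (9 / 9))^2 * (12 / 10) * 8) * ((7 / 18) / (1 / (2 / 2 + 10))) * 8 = 118272 / 95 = 1244.97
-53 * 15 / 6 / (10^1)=-53 / 4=-13.25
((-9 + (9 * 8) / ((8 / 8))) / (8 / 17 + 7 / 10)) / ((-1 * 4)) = -5355 / 398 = -13.45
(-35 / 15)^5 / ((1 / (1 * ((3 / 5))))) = -16807 / 405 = -41.50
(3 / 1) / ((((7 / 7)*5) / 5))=3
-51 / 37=-1.38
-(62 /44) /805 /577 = -31 /10218670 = -0.00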